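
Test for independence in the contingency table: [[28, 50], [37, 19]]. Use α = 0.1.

χ² = 11.882. df = 1, critical = 2.706. Reject H₀. Variables are dependent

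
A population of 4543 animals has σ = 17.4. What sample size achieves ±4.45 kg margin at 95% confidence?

Without FPC: n₀ = (1.96×17.4/4.45)² = 58.734. With FPC: n = n₀N/(n₀+N-1) = 58.0 → n = 58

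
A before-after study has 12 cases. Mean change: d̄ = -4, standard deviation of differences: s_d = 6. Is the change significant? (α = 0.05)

t = d̄/(s_d/√n) = -4/(6/√12) = -2.309. df = 11, critical t = ±2.201. Reject H₀.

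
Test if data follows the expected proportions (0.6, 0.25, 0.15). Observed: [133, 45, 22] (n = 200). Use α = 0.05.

Expected: [120.0, 50.0, 30.0]. χ² = 4.042. df = 2, critical = 5.991. Fail to reject H₀.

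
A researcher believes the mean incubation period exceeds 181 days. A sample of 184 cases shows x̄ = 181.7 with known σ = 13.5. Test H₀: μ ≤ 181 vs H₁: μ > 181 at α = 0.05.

z = 0.703. Critical value: 1.645. Fail to reject H₀.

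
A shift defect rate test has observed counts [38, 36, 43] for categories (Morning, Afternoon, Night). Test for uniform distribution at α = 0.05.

Expected = 39 each. χ² = Σ(O-E)²/E = 0.667. df = 2, critical value = 5.991. Fail to reject H₀.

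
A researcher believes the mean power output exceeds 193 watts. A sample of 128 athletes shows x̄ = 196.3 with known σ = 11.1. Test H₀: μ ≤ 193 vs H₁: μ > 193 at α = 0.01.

z = 3.364. Critical value: 2.33. Reject H₀.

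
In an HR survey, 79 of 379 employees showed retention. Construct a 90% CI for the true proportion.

p̂ = 0.208. CI = p̂ ± z*√(p̂(1-p̂)/n) = (0.174, 0.243)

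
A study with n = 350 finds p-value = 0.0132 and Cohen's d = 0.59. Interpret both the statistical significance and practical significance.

Statistically significant (p = 0.0132 < 0.05). Cohen's d = 0.59 indicates a medium effect size. Both statistical and practical significance should be considered.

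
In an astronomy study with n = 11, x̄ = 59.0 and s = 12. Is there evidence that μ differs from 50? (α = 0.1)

t = (x̄ - μ₀)/(s/√n) = (59.0 - 50)/(12/√11) = 2.487. df = 10, critical t = ±1.812. Reject H₀.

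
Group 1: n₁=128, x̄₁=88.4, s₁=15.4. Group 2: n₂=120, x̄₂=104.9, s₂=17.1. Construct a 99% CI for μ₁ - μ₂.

Difference = -16.5. SE = √(15.4²/128 + 17.1²/120) = 2.071. CI = (-21.84, -11.16)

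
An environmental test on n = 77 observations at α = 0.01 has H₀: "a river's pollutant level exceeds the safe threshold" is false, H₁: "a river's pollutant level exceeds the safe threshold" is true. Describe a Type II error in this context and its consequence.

Type II error: failing to reject H₀ when it is false — concluding that a river's pollutant level exceeds the safe threshold is not supported when in fact it is. Consequence: allowing unsafe pollution to continue.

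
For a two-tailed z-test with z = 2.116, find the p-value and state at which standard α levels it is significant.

p = 2·P(Z > |2.116|) = 2·(1 - Φ(2.116)) ≈ 0.0343. Significant at α = 0.1; Significant at α = 0.05.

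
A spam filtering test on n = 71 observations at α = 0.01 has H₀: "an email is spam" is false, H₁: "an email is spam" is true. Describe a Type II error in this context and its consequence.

Type II error: failing to reject H₀ when it is false — concluding that an email is spam is not supported when in fact it is. Consequence: a spam email lands in the inbox.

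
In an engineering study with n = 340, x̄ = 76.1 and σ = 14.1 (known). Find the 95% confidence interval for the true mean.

CI = x̄ ± z*(σ/√n) = 76.1 ± 1.96(14.1/√340) = 76.1 ± 1.5 = (74.6, 77.6)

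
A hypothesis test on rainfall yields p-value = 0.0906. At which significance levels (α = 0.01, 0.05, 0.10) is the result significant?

p = 0.0906. Significant at: α = 0.1.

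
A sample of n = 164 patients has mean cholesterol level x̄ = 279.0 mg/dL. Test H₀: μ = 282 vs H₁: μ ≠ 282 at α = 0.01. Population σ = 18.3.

z = (x̄ - μ₀)/(σ/√n) = (279.0 - 282)/(18.3/√164) = -2.099. Critical value: ±2.576. Since |-2.099| ≤ 2.576, Fail to reject H₀.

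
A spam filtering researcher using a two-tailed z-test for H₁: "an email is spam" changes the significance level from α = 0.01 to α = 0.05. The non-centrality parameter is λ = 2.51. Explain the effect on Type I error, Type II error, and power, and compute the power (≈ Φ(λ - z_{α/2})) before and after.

Increasing α from 0.01 to 0.05:
• Type I error rate increases (α is the Type I rate by definition).
• Critical value moves from z_{α/2} = 2.576 to 1.96, so power = Φ(λ - z_{α/2}) goes from Φ(2.51 - 2.576) = 0.474 to Φ(2.51 - 1.96) = 0.709.
• Type II error rate β = 1 - power therefore decreases (0.526 → 0.291).
Appropriate when false negatives are costly — here, a spam email lands in the inbox.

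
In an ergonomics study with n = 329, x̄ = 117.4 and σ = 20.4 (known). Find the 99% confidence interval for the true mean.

CI = x̄ ± z*(σ/√n) = 117.4 ± 2.576(20.4/√329) = 117.4 ± 2.9 = (114.5, 120.3)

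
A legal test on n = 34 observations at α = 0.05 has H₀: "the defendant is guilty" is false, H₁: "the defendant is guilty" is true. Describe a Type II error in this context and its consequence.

Type II error: failing to reject H₀ when it is false — concluding that the defendant is guilty is not supported when in fact it is. Consequence: acquitting a guilty person.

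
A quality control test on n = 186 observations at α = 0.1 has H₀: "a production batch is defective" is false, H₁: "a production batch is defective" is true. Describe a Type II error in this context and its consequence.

Type II error: failing to reject H₀ when it is false — concluding that a production batch is defective is not supported when in fact it is. Consequence: shipping a defective batch — faulty products reach customers.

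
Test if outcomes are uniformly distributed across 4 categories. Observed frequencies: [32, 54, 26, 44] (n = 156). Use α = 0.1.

Expected = 39 each. χ² = Σ(O-E)²/E = 12.0. df = 3, critical value = 6.251. Reject H₀.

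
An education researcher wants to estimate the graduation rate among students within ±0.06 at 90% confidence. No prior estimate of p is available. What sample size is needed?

Conservative approach: use p = 0.5 (maximizes p(1-p) = 0.25). n = z²(0.25)/E² = 1.645²×0.25/0.06² = 187.9 → n = 188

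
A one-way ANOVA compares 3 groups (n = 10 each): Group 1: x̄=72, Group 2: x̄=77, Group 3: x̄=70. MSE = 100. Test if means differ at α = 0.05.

Grand mean = 73.0. SS_between = 260.0, MS_between = 130.0. F = 1.3, F_crit ≈ 3.354. Fail to reject H₀.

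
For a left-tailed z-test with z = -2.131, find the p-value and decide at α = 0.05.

p = P(Z < -2.131) = Φ(-2.131) ≈ 0.0165. Since p < 0.05, reject H₀ (significant) at α = 0.05.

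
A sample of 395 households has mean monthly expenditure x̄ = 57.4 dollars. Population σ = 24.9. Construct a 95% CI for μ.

CI = x̄ ± z*(σ/√n) = 57.4 ± 1.96(24.9/√395) = 57.4 ± 2.46 = (54.94, 59.86)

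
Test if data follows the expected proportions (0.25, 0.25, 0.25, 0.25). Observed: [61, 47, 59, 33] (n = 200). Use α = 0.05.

Expected: [50.0, 50.0, 50.0, 50.0]. χ² = 10.0. df = 3, critical = 7.815. Reject H₀.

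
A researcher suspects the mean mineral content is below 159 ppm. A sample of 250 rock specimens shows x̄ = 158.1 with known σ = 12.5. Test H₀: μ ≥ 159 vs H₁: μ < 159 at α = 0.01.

z = -1.138. Critical value: -2.33. Fail to reject H₀.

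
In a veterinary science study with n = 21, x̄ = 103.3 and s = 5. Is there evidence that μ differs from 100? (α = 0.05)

t = (x̄ - μ₀)/(s/√n) = (103.3 - 100)/(5/√21) = 3.024. df = 20, critical t = ±2.086. Reject H₀.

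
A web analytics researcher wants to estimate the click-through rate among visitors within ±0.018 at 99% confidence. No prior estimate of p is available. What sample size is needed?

Conservative approach: use p = 0.5 (maximizes p(1-p) = 0.25). n = z²(0.25)/E² = 2.576²×0.25/0.018² = 5120.2 → n = 5121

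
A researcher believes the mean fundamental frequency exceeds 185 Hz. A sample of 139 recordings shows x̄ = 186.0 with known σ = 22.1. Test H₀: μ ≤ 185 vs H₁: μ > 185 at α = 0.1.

z = 0.533. Critical value: 1.28. Fail to reject H₀.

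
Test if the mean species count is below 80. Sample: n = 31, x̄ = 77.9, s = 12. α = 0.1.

t = (77.9 - 80)/(12/√31) = -0.974, df = 30. Critical t = -1.31. Fail to reject H₀.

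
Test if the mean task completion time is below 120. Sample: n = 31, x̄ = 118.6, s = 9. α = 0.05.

t = (118.6 - 120)/(9/√31) = -0.866, df = 30. Critical t = -1.697. Fail to reject H₀.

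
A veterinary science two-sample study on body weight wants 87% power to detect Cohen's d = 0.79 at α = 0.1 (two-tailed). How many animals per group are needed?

z_{α/2} = 1.645, z_β = Φ⁻¹(0.87) = 1.126. For medium effect (d = 0.79): n per group = 2(z_{α/2} + z_β)²/d² = 2(1.645 + 1.126)²/0.79² = 24.6 → 25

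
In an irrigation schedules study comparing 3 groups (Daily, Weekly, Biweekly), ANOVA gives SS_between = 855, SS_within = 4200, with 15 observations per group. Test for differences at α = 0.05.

df_between = 2, df_within = 42. F = MS_between/MS_within = 427.5/100.0 = 4.275. F_crit ≈ 3.22. Reject H₀. At least one mean differs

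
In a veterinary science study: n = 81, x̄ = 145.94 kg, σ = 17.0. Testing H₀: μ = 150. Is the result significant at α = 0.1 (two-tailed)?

z = (145.94 - 150)/(17.0/√81) = -2.149. Since |z| > 1.645, significant at α = 0.1.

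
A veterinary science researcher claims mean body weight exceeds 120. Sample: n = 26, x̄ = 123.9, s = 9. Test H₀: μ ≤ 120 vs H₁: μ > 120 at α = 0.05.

t = (123.9 - 120)/(9/√26) = 2.21, df = 25. Critical t = 1.708. Reject H₀.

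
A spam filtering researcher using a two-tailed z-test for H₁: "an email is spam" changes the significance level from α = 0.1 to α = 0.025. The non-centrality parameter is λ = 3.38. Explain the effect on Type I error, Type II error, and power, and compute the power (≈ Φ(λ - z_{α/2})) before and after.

Decreasing α from 0.1 to 0.025:
• Type I error rate decreases (α is the Type I rate by definition).
• Critical value moves from z_{α/2} = 1.645 to 2.241, so power = Φ(λ - z_{α/2}) goes from Φ(3.38 - 1.645) = 0.959 to Φ(3.38 - 2.241) = 0.873.
• Type II error rate β = 1 - power therefore increases (0.041 → 0.127).
Appropriate when false positives are costly — here, a legitimate email is sent to the spam folder and the user misses it.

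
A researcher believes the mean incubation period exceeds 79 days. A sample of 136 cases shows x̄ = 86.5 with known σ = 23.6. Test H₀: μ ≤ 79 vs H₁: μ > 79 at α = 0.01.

z = 3.706. Critical value: 2.33. Reject H₀.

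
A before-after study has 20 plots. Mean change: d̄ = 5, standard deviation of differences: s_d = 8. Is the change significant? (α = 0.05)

t = d̄/(s_d/√n) = 5/(8/√20) = 2.795. df = 19, critical t = ±2.093. Reject H₀.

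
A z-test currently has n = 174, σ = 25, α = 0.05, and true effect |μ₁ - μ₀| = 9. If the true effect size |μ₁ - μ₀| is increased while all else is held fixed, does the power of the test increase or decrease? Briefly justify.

Power increases: a larger true effect increases the non-centrality λ = |μ₁ - μ₀|/(σ/√n).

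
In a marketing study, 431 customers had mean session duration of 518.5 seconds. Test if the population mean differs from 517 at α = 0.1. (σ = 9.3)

z = (x̄ - μ₀)/(σ/√n) = (518.5 - 517)/(9.3/√431) = 3.348. Critical value: ±1.645. Since |3.348| > 1.645, Reject H₀.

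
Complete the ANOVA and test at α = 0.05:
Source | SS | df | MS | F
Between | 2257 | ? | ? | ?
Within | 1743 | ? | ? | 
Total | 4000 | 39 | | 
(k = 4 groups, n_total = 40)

df_between = 3, df_within = 36. MS_between = 752.33, MS_within = 48.42. F = 15.539, F_crit ≈ 2.866. Reject H₀.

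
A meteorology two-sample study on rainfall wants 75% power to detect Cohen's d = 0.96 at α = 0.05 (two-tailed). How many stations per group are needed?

z_{α/2} = 1.96, z_β = Φ⁻¹(0.75) = 0.674. For large effect (d = 0.96): n per group = 2(z_{α/2} + z_β)²/d² = 2(1.96 + 0.674)²/0.96² = 15.1 → 16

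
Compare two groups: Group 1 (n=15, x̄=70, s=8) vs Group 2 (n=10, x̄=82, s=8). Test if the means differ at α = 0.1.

Pooled sp = 8.0. t = -3.674, df = 23. Critical t = ±1.714. Reject H₀.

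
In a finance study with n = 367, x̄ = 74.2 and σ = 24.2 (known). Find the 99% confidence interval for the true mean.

CI = x̄ ± z*(σ/√n) = 74.2 ± 2.576(24.2/√367) = 74.2 ± 3.25 = (70.95, 77.45)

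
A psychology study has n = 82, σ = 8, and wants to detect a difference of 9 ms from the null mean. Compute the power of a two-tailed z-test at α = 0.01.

SE = σ/√n = 8/√82 = 0.883. Non-centrality λ = d/SE = 9/0.883 = 10.187. Power ≈ Φ(λ - z_{α/2}) = Φ(10.187 - 2.576) = Φ(7.611) = 1.0.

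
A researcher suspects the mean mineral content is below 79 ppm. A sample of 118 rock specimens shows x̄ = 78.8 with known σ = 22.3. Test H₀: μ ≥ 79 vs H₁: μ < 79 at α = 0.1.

z = -0.097. Critical value: -1.28. Fail to reject H₀.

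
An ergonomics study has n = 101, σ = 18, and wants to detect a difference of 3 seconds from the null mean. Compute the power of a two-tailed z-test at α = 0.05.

SE = σ/√n = 18/√101 = 1.791. Non-centrality λ = d/SE = 3/1.791 = 1.675. Power ≈ Φ(λ - z_{α/2}) = Φ(1.675 - 1.96) = Φ(-0.285) = 0.388.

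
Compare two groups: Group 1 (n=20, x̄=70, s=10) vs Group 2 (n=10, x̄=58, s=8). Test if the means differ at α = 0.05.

Pooled sp = 9.4. t = 3.295, df = 28. Critical t = ±2.048. Reject H₀.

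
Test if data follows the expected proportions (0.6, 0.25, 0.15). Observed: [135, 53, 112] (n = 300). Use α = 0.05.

Expected: [180.0, 75.0, 45.0]. χ² = 117.459. df = 2, critical = 5.991. Reject H₀.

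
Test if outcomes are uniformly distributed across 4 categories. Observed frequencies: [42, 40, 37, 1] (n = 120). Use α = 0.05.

Expected = 30 each. χ² = Σ(O-E)²/E = 37.8. df = 3, critical value = 7.815. Reject H₀.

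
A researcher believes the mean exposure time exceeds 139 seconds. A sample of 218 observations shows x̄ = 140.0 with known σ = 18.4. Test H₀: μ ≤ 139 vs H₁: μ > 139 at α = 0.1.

z = 0.802. Critical value: 1.28. Fail to reject H₀.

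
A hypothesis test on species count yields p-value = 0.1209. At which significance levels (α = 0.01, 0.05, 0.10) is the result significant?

p = 0.1209. Not significant at any of the given levels.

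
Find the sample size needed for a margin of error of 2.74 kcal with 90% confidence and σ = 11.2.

n = (z*σ/E)² = (1.645×11.2/2.74)² = 45.2 → n = 46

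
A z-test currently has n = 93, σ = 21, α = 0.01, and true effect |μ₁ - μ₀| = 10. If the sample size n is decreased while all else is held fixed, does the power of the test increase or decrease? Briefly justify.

Power decreases: a smaller n inflates the standard error σ/√n, pulling the sampling distribution under H₁ back toward the critical value.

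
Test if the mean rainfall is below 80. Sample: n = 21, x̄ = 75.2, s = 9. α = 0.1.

t = (75.2 - 80)/(9/√21) = -2.444, df = 20. Critical t = -1.325. Reject H₀.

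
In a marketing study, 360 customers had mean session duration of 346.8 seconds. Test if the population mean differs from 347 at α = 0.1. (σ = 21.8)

z = (x̄ - μ₀)/(σ/√n) = (346.8 - 347)/(21.8/√360) = -0.174. Critical value: ±1.645. Since |-0.174| ≤ 1.645, Fail to reject H₀.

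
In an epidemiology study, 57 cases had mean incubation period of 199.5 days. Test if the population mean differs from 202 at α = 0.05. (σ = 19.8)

z = (x̄ - μ₀)/(σ/√n) = (199.5 - 202)/(19.8/√57) = -0.953. Critical value: ±1.96. Since |-0.953| ≤ 1.96, Fail to reject H₀.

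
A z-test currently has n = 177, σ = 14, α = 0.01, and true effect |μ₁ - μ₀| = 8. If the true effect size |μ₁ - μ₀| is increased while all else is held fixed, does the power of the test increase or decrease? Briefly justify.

Power increases: a larger true effect increases the non-centrality λ = |μ₁ - μ₀|/(σ/√n).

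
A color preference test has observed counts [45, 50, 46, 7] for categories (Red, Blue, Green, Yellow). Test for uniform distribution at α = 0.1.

Expected = 37 each. χ² = Σ(O-E)²/E = 32.811. df = 3, critical value = 6.251. Reject H₀.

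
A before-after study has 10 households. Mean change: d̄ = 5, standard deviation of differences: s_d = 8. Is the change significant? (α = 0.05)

t = d̄/(s_d/√n) = 5/(8/√10) = 1.976. df = 9, critical t = ±2.262. Fail to reject H₀.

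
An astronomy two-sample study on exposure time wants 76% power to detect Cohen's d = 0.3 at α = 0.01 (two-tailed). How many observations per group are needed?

z_{α/2} = 2.576, z_β = Φ⁻¹(0.76) = 0.706. For small effect (d = 0.3): n per group = 2(z_{α/2} + z_β)²/d² = 2(2.576 + 0.706)²/0.3² = 239.4 → 240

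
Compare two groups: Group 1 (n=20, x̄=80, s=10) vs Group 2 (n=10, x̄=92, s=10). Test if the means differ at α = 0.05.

Pooled sp = 10.0. t = -3.098, df = 28. Critical t = ±2.048. Reject H₀.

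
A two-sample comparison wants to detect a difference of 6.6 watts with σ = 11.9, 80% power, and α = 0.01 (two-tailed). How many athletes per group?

n per group = 2(z_α/2 + z_β)²σ²/d² = 2×(2.576 + 0.84)²×11.9²/6.6² = 75.9 → n = 76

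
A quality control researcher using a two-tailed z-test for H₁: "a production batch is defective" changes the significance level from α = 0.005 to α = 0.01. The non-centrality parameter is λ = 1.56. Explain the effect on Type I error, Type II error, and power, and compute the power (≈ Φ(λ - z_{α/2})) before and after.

Increasing α from 0.005 to 0.01:
• Type I error rate increases (α is the Type I rate by definition).
• Critical value moves from z_{α/2} = 2.807 to 2.576, so power = Φ(λ - z_{α/2}) goes from Φ(1.56 - 2.807) = 0.106 to Φ(1.56 - 2.576) = 0.155.
• Type II error rate β = 1 - power therefore decreases (0.894 → 0.845).
Appropriate when false negatives are costly — here, shipping a defective batch — faulty products reach customers.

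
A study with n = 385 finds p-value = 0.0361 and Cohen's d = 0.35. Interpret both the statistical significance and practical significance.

Statistically significant (p = 0.0361 < 0.05). Cohen's d = 0.35 indicates a small effect size. Both statistical and practical significance should be considered.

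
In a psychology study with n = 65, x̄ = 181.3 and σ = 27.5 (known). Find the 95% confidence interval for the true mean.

CI = x̄ ± z*(σ/√n) = 181.3 ± 1.96(27.5/√65) = 181.3 ± 6.69 = (174.61, 187.99)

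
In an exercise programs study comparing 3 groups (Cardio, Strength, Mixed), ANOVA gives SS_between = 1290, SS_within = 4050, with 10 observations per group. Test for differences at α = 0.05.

df_between = 2, df_within = 27. F = MS_between/MS_within = 645.0/150.0 = 4.3. F_crit ≈ 3.354. Reject H₀. At least one mean differs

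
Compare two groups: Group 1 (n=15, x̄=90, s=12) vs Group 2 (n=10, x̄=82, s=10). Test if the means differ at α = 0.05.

Pooled sp = 11.26. t = 1.74, df = 23. Critical t = ±2.069. Fail to reject H₀.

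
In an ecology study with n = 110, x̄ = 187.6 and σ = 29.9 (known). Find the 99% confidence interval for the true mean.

CI = x̄ ± z*(σ/√n) = 187.6 ± 2.576(29.9/√110) = 187.6 ± 7.34 = (180.26, 194.94)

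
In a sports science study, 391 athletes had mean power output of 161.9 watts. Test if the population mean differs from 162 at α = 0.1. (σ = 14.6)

z = (x̄ - μ₀)/(σ/√n) = (161.9 - 162)/(14.6/√391) = -0.135. Critical value: ±1.645. Since |-0.135| ≤ 1.645, Fail to reject H₀.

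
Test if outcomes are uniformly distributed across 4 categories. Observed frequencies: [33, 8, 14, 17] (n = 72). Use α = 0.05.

Expected = 18 each. χ² = Σ(O-E)²/E = 19.0. df = 3, critical value = 7.815. Reject H₀.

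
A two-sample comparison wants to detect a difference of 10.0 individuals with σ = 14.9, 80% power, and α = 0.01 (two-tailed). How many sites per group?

n per group = 2(z_α/2 + z_β)²σ²/d² = 2×(2.576 + 0.84)²×14.9²/10.0² = 51.8 → n = 52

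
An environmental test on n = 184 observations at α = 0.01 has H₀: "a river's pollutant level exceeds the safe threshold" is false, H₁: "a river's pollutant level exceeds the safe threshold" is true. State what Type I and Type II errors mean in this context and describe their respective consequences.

Type I (false positive): concluding that a river's pollutant level exceeds the safe threshold when it is not — shutting down a compliant factory unnecessarily. Type II (false negative): failing to conclude that a river's pollutant level exceeds the safe threshold when it is — allowing unsafe pollution to continue. Which is costlier depends on domain priorities and is a judgement call rather than a statistical fact.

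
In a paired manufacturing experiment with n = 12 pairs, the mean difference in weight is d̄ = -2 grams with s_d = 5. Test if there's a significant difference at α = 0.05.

t = d̄/(s_d/√n) = -2/(5/√12) = -1.386. df = 11, critical t = ±2.201. Fail to reject H₀.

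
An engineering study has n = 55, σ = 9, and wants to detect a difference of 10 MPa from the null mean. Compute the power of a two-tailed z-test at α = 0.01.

SE = σ/√n = 9/√55 = 1.214. Non-centrality λ = d/SE = 10/1.214 = 8.24. Power ≈ Φ(λ - z_{α/2}) = Φ(8.24 - 2.576) = Φ(5.664) = 1.0.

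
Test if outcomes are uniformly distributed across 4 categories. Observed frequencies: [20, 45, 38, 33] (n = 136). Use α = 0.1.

Expected = 34 each. χ² = Σ(O-E)²/E = 9.824. df = 3, critical value = 6.251. Reject H₀.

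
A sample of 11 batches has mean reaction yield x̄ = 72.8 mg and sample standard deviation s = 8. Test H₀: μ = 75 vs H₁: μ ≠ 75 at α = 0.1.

t = (x̄ - μ₀)/(s/√n) = (72.8 - 75)/(8/√11) = -0.912. df = 10, critical t = ±1.812. Fail to reject H₀.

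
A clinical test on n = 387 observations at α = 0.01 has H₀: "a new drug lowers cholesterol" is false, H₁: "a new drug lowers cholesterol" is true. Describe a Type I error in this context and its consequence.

Type I error: rejecting H₀ when it is true — concluding that a new drug lowers cholesterol when in fact it is not. Consequence: approving an ineffective drug — patients take a useless medication and may skip effective alternatives.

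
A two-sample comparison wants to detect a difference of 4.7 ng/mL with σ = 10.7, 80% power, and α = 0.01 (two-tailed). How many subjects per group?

n per group = 2(z_α/2 + z_β)²σ²/d² = 2×(2.576 + 0.84)²×10.7²/4.7² = 121.0 → n = 121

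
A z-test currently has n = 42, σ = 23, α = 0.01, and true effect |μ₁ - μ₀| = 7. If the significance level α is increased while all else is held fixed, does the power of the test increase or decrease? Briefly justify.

Power increases: a larger α lowers the critical value, so more of the H₁ sampling distribution falls in the rejection region.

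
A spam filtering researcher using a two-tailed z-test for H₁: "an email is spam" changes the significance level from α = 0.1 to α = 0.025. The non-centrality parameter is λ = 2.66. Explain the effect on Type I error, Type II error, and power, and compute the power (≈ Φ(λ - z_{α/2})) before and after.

Decreasing α from 0.1 to 0.025:
• Type I error rate decreases (α is the Type I rate by definition).
• Critical value moves from z_{α/2} = 1.645 to 2.241, so power = Φ(λ - z_{α/2}) goes from Φ(2.66 - 1.645) = 0.845 to Φ(2.66 - 2.241) = 0.662.
• Type II error rate β = 1 - power therefore increases (0.155 → 0.338).
Appropriate when false positives are costly — here, a legitimate email is sent to the spam folder and the user misses it.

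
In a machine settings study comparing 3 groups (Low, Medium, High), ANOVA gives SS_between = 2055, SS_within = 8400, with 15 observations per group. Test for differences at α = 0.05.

df_between = 2, df_within = 42. F = MS_between/MS_within = 1027.5/200.0 = 5.138. F_crit ≈ 3.22. Reject H₀. At least one mean differs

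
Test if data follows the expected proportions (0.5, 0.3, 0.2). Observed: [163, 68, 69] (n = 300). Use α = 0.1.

Expected: [150.0, 90.0, 60.0]. χ² = 7.854. df = 2, critical = 4.605. Reject H₀.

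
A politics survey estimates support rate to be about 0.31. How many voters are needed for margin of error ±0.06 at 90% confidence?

n = z²p(1-p)/E² = 1.645²×0.31×0.69/0.06² = 160.8 → n = 161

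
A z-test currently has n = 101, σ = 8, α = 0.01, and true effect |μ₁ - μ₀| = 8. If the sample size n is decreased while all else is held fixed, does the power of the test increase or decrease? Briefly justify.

Power decreases: a smaller n inflates the standard error σ/√n, pulling the sampling distribution under H₁ back toward the critical value.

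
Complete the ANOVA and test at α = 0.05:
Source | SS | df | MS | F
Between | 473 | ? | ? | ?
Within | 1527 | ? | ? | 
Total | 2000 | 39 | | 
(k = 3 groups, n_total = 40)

df_between = 2, df_within = 37. MS_between = 236.5, MS_within = 41.27. F = 5.731, F_crit ≈ 3.252. Reject H₀.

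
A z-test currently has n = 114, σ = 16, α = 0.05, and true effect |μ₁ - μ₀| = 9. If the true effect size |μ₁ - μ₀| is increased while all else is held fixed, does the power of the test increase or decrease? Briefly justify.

Power increases: a larger true effect increases the non-centrality λ = |μ₁ - μ₀|/(σ/√n).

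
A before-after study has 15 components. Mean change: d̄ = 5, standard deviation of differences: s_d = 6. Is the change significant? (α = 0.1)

t = d̄/(s_d/√n) = 5/(6/√15) = 3.227. df = 14, critical t = ±1.761. Reject H₀.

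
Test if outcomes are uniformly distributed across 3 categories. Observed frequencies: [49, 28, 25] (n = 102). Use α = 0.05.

Expected = 34 each. χ² = Σ(O-E)²/E = 10.059. df = 2, critical value = 5.991. Reject H₀.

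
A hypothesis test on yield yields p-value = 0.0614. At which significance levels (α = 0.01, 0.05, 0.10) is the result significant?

p = 0.0614. Significant at: α = 0.1.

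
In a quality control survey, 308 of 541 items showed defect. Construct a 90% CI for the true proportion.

p̂ = 0.569. CI = p̂ ± z*√(p̂(1-p̂)/n) = (0.534, 0.604)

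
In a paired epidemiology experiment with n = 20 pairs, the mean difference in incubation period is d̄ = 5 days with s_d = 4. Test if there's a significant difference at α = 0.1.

t = d̄/(s_d/√n) = 5/(4/√20) = 5.59. df = 19, critical t = ±1.729. Reject H₀.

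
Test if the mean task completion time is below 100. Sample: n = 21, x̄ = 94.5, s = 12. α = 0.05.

t = (94.5 - 100)/(12/√21) = -2.1, df = 20. Critical t = -1.725. Reject H₀.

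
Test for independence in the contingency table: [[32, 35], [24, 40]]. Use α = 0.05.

χ² = 1.408. df = 1, critical = 3.841. Fail to reject H₀. No evidence of dependence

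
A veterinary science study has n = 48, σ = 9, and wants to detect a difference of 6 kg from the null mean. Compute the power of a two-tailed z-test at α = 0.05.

SE = σ/√n = 9/√48 = 1.299. Non-centrality λ = d/SE = 6/1.299 = 4.619. Power ≈ Φ(λ - z_{α/2}) = Φ(4.619 - 1.96) = Φ(2.659) = 0.996.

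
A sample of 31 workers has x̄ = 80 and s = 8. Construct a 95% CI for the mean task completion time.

CI = x̄ ± t*(s/√n) = 80 ± 2.042(8/√31) = (77.07, 82.93)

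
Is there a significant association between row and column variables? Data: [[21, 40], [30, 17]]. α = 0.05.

χ² = 9.209. df = 1, critical = 3.841. Reject H₀. Variables are dependent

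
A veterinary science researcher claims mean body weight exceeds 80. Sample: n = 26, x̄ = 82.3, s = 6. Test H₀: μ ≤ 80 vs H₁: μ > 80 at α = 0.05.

t = (82.3 - 80)/(6/√26) = 1.955, df = 25. Critical t = 1.708. Reject H₀.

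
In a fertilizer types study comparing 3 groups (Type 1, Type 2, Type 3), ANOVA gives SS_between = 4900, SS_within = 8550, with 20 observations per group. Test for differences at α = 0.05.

df_between = 2, df_within = 57. F = MS_between/MS_within = 2450.0/150.0 = 16.333. F_crit ≈ 3.159. Reject H₀. At least one mean differs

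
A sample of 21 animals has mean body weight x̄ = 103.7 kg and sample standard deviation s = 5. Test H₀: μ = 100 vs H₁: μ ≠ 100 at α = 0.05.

t = (x̄ - μ₀)/(s/√n) = (103.7 - 100)/(5/√21) = 3.391. df = 20, critical t = ±2.086. Reject H₀.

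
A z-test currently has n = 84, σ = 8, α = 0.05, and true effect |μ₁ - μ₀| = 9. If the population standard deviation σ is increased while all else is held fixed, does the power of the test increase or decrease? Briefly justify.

Power decreases: a larger σ inflates the standard error σ/√n, pulling the sampling distribution under H₁ back toward the critical value.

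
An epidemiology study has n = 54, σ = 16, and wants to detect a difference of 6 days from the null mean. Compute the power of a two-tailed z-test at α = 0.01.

SE = σ/√n = 16/√54 = 2.177. Non-centrality λ = d/SE = 6/2.177 = 2.756. Power ≈ Φ(λ - z_{α/2}) = Φ(2.756 - 2.576) = Φ(0.18) = 0.571.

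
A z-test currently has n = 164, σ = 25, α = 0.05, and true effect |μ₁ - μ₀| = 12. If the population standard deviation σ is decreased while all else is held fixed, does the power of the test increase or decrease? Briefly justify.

Power increases: a smaller σ shrinks the standard error σ/√n, moving the sampling distribution under H₁ further from the critical value.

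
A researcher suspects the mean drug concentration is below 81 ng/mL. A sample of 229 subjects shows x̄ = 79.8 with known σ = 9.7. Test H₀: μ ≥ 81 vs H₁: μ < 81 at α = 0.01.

z = -1.872. Critical value: -2.33. Fail to reject H₀.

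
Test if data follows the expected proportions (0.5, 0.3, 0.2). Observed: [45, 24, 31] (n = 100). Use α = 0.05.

Expected: [50.0, 30.0, 20.0]. χ² = 7.75. df = 2, critical = 5.991. Reject H₀.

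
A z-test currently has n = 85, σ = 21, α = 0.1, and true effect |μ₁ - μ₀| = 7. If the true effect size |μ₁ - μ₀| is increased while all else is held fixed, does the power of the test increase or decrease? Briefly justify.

Power increases: a larger true effect increases the non-centrality λ = |μ₁ - μ₀|/(σ/√n).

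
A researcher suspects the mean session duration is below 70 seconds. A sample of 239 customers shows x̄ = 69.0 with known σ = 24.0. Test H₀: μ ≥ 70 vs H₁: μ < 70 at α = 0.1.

z = -0.644. Critical value: -1.28. Fail to reject H₀.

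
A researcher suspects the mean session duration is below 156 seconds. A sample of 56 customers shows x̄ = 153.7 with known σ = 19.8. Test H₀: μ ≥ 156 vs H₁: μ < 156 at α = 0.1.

z = -0.869. Critical value: -1.28. Fail to reject H₀.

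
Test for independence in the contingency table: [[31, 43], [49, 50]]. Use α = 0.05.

χ² = 0.985. df = 1, critical = 3.841. Fail to reject H₀. No evidence of dependence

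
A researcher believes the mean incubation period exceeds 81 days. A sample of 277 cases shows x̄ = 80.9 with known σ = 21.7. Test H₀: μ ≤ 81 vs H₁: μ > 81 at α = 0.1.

z = -0.077. Critical value: 1.28. Fail to reject H₀.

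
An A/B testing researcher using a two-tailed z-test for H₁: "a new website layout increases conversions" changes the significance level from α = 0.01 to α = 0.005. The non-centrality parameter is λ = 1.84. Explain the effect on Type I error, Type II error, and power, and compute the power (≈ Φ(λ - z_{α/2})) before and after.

Decreasing α from 0.01 to 0.005:
• Type I error rate decreases (α is the Type I rate by definition).
• Critical value moves from z_{α/2} = 2.576 to 2.807, so power = Φ(λ - z_{α/2}) goes from Φ(1.84 - 2.576) = 0.231 to Φ(1.84 - 2.807) = 0.167.
• Type II error rate β = 1 - power therefore increases (0.769 → 0.833).
Appropriate when false positives are costly — here, rolling out a layout that doesn't actually help — wasted engineering effort.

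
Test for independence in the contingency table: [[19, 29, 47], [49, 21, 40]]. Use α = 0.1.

χ² = 14.056. df = 2, critical = 4.605. Reject H₀. Variables are dependent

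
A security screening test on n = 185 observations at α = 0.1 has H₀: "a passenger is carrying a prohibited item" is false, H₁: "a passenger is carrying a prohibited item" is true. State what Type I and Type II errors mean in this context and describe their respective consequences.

Type I (false positive): concluding that a passenger is carrying a prohibited item when it is not — detaining an innocent passenger — delay and inconvenience. Type II (false negative): failing to conclude that a passenger is carrying a prohibited item when it is — letting a prohibited item through — security breach. Which is costlier depends on domain priorities and is a judgement call rather than a statistical fact.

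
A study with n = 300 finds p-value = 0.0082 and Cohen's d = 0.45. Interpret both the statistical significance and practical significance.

Statistically significant (p = 0.0082 < 0.05). Cohen's d = 0.45 indicates a small effect size. Both statistical and practical significance should be considered.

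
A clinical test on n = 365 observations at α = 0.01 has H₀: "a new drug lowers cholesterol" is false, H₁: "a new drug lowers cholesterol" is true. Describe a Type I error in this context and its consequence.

Type I error: rejecting H₀ when it is true — concluding that a new drug lowers cholesterol when in fact it is not. Consequence: approving an ineffective drug — patients take a useless medication and may skip effective alternatives.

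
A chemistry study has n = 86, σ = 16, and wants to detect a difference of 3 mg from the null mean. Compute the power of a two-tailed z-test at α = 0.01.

SE = σ/√n = 16/√86 = 1.725. Non-centrality λ = d/SE = 3/1.725 = 1.739. Power ≈ Φ(λ - z_{α/2}) = Φ(1.739 - 2.576) = Φ(-0.837) = 0.201.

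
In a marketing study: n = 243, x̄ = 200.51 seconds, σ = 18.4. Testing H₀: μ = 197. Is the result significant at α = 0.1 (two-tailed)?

z = (200.51 - 197)/(18.4/√243) = 2.974. Since |z| > 1.645, significant at α = 0.1.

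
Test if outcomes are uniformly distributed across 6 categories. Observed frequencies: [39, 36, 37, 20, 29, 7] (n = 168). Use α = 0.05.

Expected = 28 each. χ² = Σ(O-E)²/E = 27.571. df = 5, critical value = 11.07. Reject H₀.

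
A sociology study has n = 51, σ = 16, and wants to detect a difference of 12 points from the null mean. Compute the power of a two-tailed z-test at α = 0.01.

SE = σ/√n = 16/√51 = 2.24. Non-centrality λ = d/SE = 12/2.24 = 5.356. Power ≈ Φ(λ - z_{α/2}) = Φ(5.356 - 2.576) = Φ(2.78) = 0.997.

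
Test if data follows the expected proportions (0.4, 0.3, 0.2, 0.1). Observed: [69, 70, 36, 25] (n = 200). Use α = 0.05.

Expected: [80.0, 60.0, 40.0, 20.0]. χ² = 4.829. df = 3, critical = 7.815. Fail to reject H₀.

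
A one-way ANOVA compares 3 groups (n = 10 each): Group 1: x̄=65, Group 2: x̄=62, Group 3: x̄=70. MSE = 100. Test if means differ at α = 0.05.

Grand mean = 65.67. SS_between = 326.67, MS_between = 163.33. F = 1.633, F_crit ≈ 3.354. Fail to reject H₀.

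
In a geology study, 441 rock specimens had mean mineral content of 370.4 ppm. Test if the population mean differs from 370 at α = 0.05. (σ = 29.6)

z = (x̄ - μ₀)/(σ/√n) = (370.4 - 370)/(29.6/√441) = 0.284. Critical value: ±1.96. Since |0.284| ≤ 1.96, Fail to reject H₀.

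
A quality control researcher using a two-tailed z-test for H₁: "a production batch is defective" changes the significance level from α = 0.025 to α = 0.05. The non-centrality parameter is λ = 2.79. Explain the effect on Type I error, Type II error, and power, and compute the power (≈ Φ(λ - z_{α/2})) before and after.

Increasing α from 0.025 to 0.05:
• Type I error rate increases (α is the Type I rate by definition).
• Critical value moves from z_{α/2} = 2.241 to 1.96, so power = Φ(λ - z_{α/2}) goes from Φ(2.79 - 2.241) = 0.708 to Φ(2.79 - 1.96) = 0.797.
• Type II error rate β = 1 - power therefore decreases (0.292 → 0.203).
Appropriate when false negatives are costly — here, shipping a defective batch — faulty products reach customers.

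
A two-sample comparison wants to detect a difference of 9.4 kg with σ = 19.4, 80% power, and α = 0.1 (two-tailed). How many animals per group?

n per group = 2(z_α/2 + z_β)²σ²/d² = 2×(1.645 + 0.84)²×19.4²/9.4² = 52.6 → n = 53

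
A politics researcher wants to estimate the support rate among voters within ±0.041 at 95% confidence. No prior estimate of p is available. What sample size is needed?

Conservative approach: use p = 0.5 (maximizes p(1-p) = 0.25). n = z²(0.25)/E² = 1.96²×0.25/0.041² = 571.3 → n = 572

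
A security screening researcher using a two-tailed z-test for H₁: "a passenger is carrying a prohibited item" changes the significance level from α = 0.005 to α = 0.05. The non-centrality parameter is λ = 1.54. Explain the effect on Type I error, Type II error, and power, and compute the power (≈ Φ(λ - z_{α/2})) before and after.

Increasing α from 0.005 to 0.05:
• Type I error rate increases (α is the Type I rate by definition).
• Critical value moves from z_{α/2} = 2.807 to 1.96, so power = Φ(λ - z_{α/2}) goes from Φ(1.54 - 2.807) = 0.103 to Φ(1.54 - 1.96) = 0.337.
• Type II error rate β = 1 - power therefore decreases (0.897 → 0.663).
Appropriate when false negatives are costly — here, letting a prohibited item through — security breach.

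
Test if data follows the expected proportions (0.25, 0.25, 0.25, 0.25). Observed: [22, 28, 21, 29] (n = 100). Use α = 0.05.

Expected: [25.0, 25.0, 25.0, 25.0]. χ² = 2.0. df = 3, critical = 7.815. Fail to reject H₀.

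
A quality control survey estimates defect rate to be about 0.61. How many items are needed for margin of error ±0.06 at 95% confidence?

n = z²p(1-p)/E² = 1.96²×0.61×0.39/0.06² = 253.9 → n = 254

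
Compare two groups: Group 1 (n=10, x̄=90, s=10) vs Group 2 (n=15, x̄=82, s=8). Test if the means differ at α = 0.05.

Pooled sp = 8.84. t = 2.218, df = 23. Critical t = ±2.069. Reject H₀.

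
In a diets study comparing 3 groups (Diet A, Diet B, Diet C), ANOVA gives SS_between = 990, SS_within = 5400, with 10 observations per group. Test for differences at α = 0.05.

df_between = 2, df_within = 27. F = MS_between/MS_within = 495.0/200.0 = 2.475. F_crit ≈ 3.354. Fail to reject H₀.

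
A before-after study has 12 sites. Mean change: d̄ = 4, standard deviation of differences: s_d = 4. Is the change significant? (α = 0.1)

t = d̄/(s_d/√n) = 4/(4/√12) = 3.464. df = 11, critical t = ±1.796. Reject H₀.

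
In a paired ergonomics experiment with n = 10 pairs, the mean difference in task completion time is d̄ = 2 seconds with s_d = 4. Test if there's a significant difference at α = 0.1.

t = d̄/(s_d/√n) = 2/(4/√10) = 1.581. df = 9, critical t = ±1.833. Fail to reject H₀.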